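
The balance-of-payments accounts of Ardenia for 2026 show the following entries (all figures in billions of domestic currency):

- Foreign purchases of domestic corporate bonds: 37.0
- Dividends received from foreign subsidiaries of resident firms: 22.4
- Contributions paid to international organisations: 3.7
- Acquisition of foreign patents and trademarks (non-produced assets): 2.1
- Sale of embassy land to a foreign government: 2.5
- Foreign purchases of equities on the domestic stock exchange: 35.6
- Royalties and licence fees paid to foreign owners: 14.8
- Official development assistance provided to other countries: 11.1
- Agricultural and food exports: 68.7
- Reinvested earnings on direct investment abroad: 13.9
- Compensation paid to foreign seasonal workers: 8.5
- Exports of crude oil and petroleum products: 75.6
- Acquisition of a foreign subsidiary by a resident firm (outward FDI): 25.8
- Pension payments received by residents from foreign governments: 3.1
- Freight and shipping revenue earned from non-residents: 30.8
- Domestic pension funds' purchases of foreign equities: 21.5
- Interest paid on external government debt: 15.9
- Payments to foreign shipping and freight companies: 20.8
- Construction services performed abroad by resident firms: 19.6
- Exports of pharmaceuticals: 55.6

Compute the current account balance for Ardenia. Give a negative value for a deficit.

Goods: 75.6 + 55.6 + 68.7 = 199.9
Services: -20.8 + 30.8 - 14.8 + 19.6 = 14.8
Primary income: -15.9 + 13.9 - 8.5 + 22.4 = 11.9
Secondary income: -11.1 - 3.7 + 3.1 = -11.7
Current account = 199.9 + 14.8 + 11.9 + (-11.7) = 214.9
(Excluded from the current account — financial account: foreign purchases of domestic corporate bonds 37.0, foreign purchases of equities on the domestic stock exchange 35.6, acquisition of a foreign subsidiary by a resident firm (outward FDI) 25.8, domestic pension funds' purchases of foreign equities 21.5; capital account: acquisition of foreign patents and trademarks (non-produced assets) 2.1, sale of embassy land to a foreign government 2.5.)

214.9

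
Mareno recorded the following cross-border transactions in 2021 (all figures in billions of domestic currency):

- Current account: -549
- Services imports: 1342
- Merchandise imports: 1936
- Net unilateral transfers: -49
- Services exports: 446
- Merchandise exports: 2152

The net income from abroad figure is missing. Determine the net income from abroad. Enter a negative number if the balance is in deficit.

Current account = goods balance + services balance + net primary income + net secondary income
Sum of the known components = -729
Net income from abroad = CA - (known components) = -549 - (-729) = 180

180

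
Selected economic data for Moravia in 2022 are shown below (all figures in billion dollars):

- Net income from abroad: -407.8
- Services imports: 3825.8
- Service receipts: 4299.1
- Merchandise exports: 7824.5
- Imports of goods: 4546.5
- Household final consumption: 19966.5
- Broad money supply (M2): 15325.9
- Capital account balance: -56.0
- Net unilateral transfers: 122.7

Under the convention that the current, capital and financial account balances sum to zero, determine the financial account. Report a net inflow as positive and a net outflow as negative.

Goods balance = 7824.5 - 4546.5 = 3278.0
Services balance = 4299.1 - 3825.8 = 473.3
Trade balance (goods + services) = 3278.0 + 473.3 = 3751.3
Net primary income = -407.8
Net secondary income = 122.7
Current account = 3751.3 + (-407.8) + 122.7 = 3466.2
Financial account = -(3466.2 + (-56.0)) = -3410.2

-3410.2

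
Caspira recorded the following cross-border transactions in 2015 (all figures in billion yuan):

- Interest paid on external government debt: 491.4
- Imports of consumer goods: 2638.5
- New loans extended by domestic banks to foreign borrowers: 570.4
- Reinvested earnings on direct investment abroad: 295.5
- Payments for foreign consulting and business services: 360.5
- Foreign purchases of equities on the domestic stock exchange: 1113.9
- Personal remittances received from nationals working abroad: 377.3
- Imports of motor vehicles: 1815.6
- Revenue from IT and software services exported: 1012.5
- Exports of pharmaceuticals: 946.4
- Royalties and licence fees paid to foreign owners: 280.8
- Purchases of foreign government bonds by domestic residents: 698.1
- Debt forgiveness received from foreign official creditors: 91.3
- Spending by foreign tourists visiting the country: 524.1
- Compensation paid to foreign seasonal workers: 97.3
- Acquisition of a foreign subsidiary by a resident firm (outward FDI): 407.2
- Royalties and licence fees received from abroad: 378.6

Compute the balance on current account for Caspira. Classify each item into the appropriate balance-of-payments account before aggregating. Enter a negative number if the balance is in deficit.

Goods: -2638.5 + 946.4 - 1815.6 = -3507.7
Services: 524.1 - 280.8 + 378.6 - 360.5 + 1012.5 = 1273.9
Primary income: 295.5 - 97.3 - 491.4 = -293.2
Secondary income: 377.3
Current account = (-3507.7) + 1273.9 + (-293.2) + 377.3 = -2149.7
(Excluded from the current account — financial account: new loans extended by domestic banks to foreign borrowers 570.4, foreign purchases of equities on the domestic stock exchange 1113.9, purchases of foreign government bonds by domestic residents 698.1, acquisition of a foreign subsidiary by a resident firm (outward FDI) 407.2; capital account: debt forgiveness received from foreign official creditors 91.3.)

-2149.7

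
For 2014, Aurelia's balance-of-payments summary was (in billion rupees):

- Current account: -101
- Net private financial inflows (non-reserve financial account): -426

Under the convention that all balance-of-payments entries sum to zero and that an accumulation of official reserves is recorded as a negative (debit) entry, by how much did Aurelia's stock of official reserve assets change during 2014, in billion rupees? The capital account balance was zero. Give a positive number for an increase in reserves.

-527

Official reserve transactions balance = -((-101) + (-426)) = 527
An accumulation of reserves is recorded as a debit (negative entry), so the change in the stock of reserves is the negative of that balance.
Change in official reserves = -(527) = -527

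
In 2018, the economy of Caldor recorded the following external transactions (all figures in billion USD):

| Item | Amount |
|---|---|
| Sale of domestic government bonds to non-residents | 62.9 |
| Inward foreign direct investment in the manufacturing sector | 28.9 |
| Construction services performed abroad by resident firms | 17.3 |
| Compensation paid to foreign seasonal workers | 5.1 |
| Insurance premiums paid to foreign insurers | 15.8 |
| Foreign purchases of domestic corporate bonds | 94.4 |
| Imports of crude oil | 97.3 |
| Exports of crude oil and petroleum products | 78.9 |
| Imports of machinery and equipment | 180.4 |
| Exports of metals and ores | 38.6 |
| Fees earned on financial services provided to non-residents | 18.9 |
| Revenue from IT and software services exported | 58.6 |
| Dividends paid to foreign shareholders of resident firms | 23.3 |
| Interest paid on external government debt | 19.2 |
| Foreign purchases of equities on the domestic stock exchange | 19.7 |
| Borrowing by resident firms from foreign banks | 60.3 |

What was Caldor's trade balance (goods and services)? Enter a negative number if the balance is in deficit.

Goods: 78.9 + 38.6 - 97.3 - 180.4 = -160.2
Services: -15.8 + 58.6 + 18.9 + 17.3 = 79.0
Trade balance = -160.2 + 79.0 = -81.2
(Excluded from the trade balance — financial account: sale of domestic government bonds to non-residents 62.9, inward foreign direct investment in the manufacturing sector 28.9, foreign purchases of domestic corporate bonds 94.4, foreign purchases of equities on the domestic stock exchange 19.7, borrowing by resident firms from foreign banks 60.3; primary income: compensation paid to foreign seasonal workers 5.1, dividends paid to foreign shareholders of resident firms 23.3, interest paid on external government debt 19.2.)

-81.2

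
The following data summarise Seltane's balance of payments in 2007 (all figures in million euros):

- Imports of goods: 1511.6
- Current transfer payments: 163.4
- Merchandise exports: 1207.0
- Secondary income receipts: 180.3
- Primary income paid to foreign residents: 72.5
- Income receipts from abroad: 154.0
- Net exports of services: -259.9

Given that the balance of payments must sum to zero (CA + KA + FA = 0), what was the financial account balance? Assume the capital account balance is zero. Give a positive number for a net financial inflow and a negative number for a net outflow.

466.1

Goods balance = 1207.0 - 1511.6 = -304.6
Services balance = -259.9
Trade balance (goods + services) = -304.6 + (-259.9) = -564.5
Net primary income = 154.0 - 72.5 = 81.5
Net secondary income = 180.3 - 163.4 = 16.9
Current account = -564.5 + 81.5 + 16.9 = -466.1
Financial account = -(-466.1) = 466.1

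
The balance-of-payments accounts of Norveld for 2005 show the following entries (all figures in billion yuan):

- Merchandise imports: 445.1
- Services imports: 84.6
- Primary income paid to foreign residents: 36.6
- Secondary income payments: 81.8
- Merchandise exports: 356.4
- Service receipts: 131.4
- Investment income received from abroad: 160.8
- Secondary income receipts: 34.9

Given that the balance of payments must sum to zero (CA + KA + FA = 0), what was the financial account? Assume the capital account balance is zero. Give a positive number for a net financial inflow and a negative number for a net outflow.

-35.4

Goods balance = 356.4 - 445.1 = -88.7
Services balance = 131.4 - 84.6 = 46.8
Trade balance (goods + services) = -88.7 + 46.8 = -41.9
Net primary income = 160.8 - 36.6 = 124.2
Net secondary income = 34.9 - 81.8 = -46.9
Current account = -41.9 + 124.2 + (-46.9) = 35.4
Financial account = -(35.4) = -35.4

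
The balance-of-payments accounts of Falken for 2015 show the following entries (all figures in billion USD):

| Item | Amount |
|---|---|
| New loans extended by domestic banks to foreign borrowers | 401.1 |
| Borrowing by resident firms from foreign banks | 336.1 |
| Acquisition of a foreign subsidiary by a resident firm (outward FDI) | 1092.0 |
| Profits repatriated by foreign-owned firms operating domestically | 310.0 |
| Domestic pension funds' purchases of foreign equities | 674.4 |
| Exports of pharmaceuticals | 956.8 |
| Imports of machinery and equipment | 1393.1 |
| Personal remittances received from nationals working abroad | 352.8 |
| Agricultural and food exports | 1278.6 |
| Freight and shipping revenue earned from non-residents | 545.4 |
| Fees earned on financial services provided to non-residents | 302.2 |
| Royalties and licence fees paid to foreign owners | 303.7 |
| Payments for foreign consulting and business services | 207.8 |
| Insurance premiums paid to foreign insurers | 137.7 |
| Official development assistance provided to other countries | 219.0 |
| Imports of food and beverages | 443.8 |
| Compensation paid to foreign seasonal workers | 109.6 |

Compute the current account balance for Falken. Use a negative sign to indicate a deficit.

311.1

Goods: 956.8 + 1278.6 - 443.8 - 1393.1 = 398.5
Services: -303.7 + 545.4 - 207.8 - 137.7 + 302.2 = 198.4
Primary income: -310.0 - 109.6 = -419.6
Secondary income: -219.0 + 352.8 = 133.8
Current account = 398.5 + 198.4 + (-419.6) + 133.8 = 311.1
(Excluded from the current account — financial account: new loans extended by domestic banks to foreign borrowers 401.1, borrowing by resident firms from foreign banks 336.1, acquisition of a foreign subsidiary by a resident firm (outward FDI) 1092.0, domestic pension funds' purchases of foreign equities 674.4.)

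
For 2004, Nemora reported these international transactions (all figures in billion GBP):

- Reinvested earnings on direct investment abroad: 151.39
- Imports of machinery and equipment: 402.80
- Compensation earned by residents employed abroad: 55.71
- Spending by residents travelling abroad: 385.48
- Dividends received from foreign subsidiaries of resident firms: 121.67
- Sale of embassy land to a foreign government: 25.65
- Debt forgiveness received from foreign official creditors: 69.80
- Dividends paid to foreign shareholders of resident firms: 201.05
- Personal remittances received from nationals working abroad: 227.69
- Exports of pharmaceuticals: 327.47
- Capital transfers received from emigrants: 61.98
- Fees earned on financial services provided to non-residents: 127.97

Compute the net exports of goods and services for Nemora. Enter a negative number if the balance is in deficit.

Goods: -402.80 + 327.47 = -75.33
Services: 127.97 - 385.48 = -257.51
Trade balance = -75.33 + (-257.51) = -332.84
(Excluded from the trade balance — primary income: reinvested earnings on direct investment abroad 151.39, compensation earned by residents employed abroad 55.71, dividends received from foreign subsidiaries of resident firms 121.67, dividends paid to foreign shareholders of resident firms 201.05; capital account: sale of embassy land to a foreign government 25.65, debt forgiveness received from foreign official creditors 69.80, capital transfers received from emigrants 61.98; secondary income: personal remittances received from nationals working abroad 227.69.)

-332.84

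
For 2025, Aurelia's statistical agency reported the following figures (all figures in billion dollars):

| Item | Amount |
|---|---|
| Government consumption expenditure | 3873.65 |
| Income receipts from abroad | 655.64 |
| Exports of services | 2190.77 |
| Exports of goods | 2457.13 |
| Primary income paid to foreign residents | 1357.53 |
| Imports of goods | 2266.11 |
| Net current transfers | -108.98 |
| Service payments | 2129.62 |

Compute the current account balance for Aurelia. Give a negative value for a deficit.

-558.70

Goods balance = 2457.13 - 2266.11 = 191.02
Services balance = 2190.77 - 2129.62 = 61.15
Trade balance (goods + services) = 191.02 + 61.15 = 252.17
Net primary income = 655.64 - 1357.53 = -701.89
Net secondary income = -108.98
Current account = 252.17 + (-701.89) + (-108.98) = -558.70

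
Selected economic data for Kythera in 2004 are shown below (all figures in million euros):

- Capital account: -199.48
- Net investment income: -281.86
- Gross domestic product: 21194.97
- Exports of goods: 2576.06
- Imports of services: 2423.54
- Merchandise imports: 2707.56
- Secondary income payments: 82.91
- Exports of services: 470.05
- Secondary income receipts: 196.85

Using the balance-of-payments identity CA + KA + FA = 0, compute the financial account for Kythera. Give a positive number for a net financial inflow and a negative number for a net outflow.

Goods balance = 2576.06 - 2707.56 = -131.50
Services balance = 470.05 - 2423.54 = -1953.49
Trade balance (goods + services) = -131.50 + (-1953.49) = -2084.99
Net primary income = -281.86
Net secondary income = 196.85 - 82.91 = 113.94
Current account = -2084.99 + (-281.86) + 113.94 = -2252.91
Financial account = -(-2252.91 + (-199.48)) = 2452.39

2452.39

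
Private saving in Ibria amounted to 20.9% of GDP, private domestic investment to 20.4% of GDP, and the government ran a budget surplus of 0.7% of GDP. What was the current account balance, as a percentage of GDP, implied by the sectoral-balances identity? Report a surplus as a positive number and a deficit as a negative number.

By the sectoral-balances identity, CA = (S_private - I) + (T - G).
Private balance = 20.9 - 20.4 = 0.5
Government balance (T - G) = 0.7
CA = 0.5 + 0.7 = 1.2

1.2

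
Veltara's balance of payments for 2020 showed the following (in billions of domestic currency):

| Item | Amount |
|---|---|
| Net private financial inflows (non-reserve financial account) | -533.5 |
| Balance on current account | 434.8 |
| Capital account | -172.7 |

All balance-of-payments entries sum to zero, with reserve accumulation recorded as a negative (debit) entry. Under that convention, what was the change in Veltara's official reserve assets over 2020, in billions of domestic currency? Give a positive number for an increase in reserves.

-271.4

Official reserve transactions balance = -(434.8 + (-172.7) + (-533.5)) = 271.4
An accumulation of reserves is recorded as a debit (negative entry), so the change in the stock of reserves is the negative of that balance.
Change in official reserves = -(271.4) = -271.4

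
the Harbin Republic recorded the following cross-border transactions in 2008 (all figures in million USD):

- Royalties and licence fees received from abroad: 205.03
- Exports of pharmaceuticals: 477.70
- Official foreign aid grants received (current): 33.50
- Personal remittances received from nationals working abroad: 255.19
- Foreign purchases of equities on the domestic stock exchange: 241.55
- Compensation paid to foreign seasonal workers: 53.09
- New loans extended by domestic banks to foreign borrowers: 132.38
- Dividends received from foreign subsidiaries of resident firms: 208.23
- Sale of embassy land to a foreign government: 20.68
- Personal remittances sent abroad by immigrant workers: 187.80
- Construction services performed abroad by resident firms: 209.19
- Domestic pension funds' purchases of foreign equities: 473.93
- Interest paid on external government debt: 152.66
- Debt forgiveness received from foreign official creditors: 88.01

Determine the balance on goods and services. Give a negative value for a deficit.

891.92

Goods: 477.70
Services: 205.03 + 209.19 = 414.22
Trade balance = 477.70 + 414.22 = 891.92
(Excluded from the trade balance — secondary income: official foreign aid grants received (current) 33.50, personal remittances received from nationals working abroad 255.19, personal remittances sent abroad by immigrant workers 187.80; financial account: foreign purchases of equities on the domestic stock exchange 241.55, new loans extended by domestic banks to foreign borrowers 132.38, domestic pension funds' purchases of foreign equities 473.93; primary income: compensation paid to foreign seasonal workers 53.09, dividends received from foreign subsidiaries of resident firms 208.23, interest paid on external government debt 152.66; capital account: sale of embassy land to a foreign government 20.68, debt forgiveness received from foreign official creditors 88.01.)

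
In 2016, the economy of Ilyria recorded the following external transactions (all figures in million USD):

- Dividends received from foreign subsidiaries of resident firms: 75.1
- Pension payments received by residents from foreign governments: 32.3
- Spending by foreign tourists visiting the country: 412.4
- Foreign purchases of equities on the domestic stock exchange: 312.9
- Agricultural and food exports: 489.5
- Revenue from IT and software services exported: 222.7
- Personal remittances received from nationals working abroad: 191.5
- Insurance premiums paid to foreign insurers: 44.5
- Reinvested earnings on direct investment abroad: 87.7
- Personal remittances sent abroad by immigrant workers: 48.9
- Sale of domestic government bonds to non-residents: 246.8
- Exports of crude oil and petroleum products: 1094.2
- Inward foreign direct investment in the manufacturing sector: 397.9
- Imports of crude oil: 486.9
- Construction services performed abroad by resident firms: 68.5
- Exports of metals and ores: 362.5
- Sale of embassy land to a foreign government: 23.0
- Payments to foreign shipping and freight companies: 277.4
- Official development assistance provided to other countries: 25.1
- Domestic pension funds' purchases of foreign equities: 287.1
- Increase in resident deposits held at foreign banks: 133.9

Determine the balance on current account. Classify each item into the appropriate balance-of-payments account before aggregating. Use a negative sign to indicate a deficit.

Goods: 489.5 + 1094.2 + 362.5 - 486.9 = 1459.3
Services: 412.4 + 222.7 - 277.4 + 68.5 - 44.5 = 381.7
Primary income: 75.1 + 87.7 = 162.8
Secondary income: -48.9 + 191.5 - 25.1 + 32.3 = 149.8
Current account = 1459.3 + 381.7 + 162.8 + 149.8 = 2153.6
(Excluded from the current account — financial account: foreign purchases of equities on the domestic stock exchange 312.9, sale of domestic government bonds to non-residents 246.8, inward foreign direct investment in the manufacturing sector 397.9, domestic pension funds' purchases of foreign equities 287.1, increase in resident deposits held at foreign banks 133.9; capital account: sale of embassy land to a foreign government 23.0.)

2153.6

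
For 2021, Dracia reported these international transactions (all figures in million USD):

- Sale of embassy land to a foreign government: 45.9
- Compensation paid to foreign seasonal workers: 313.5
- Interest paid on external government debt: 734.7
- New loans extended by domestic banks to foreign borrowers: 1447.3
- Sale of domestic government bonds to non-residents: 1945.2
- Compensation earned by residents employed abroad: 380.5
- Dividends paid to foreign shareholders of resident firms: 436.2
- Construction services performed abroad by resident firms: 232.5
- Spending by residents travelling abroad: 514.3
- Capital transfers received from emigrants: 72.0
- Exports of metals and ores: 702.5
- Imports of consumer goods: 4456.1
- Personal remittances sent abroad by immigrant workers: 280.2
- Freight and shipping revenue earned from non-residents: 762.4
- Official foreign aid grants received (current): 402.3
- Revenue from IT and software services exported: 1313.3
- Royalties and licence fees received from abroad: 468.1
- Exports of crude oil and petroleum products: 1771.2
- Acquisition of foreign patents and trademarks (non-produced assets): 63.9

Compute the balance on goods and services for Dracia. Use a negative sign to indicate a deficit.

Goods: 702.5 - 4456.1 + 1771.2 = -1982.4
Services: 762.4 + 1313.3 - 514.3 + 232.5 + 468.1 = 2262.0
Trade balance = -1982.4 + 2262.0 = 279.6
(Excluded from the trade balance — capital account: sale of embassy land to a foreign government 45.9, capital transfers received from emigrants 72.0, acquisition of foreign patents and trademarks (non-produced assets) 63.9; primary income: compensation paid to foreign seasonal workers 313.5, interest paid on external government debt 734.7, compensation earned by residents employed abroad 380.5, dividends paid to foreign shareholders of resident firms 436.2; financial account: new loans extended by domestic banks to foreign borrowers 1447.3, sale of domestic government bonds to non-residents 1945.2; secondary income: personal remittances sent abroad by immigrant workers 280.2, official foreign aid grants received (current) 402.3.)

279.6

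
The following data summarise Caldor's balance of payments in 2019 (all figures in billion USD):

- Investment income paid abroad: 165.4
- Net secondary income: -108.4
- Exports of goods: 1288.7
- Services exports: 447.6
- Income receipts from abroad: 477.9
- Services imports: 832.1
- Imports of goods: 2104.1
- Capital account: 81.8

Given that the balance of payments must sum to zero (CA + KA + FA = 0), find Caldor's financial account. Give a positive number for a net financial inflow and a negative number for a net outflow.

914.0

Goods balance = 1288.7 - 2104.1 = -815.4
Services balance = 447.6 - 832.1 = -384.5
Trade balance (goods + services) = -815.4 + (-384.5) = -1199.9
Net primary income = 477.9 - 165.4 = 312.5
Net secondary income = -108.4
Current account = -1199.9 + 312.5 + (-108.4) = -995.8
Financial account = -(-995.8 + 81.8) = 914.0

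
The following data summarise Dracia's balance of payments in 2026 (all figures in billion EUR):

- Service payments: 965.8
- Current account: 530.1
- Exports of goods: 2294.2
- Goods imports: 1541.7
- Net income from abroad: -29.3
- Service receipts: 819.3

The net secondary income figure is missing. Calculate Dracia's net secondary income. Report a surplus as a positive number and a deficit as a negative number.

Current account = goods balance + services balance + net primary income + net secondary income
Sum of the known components = 576.7
Net secondary income = CA - (known components) = 530.1 - 576.7 = -46.6

-46.6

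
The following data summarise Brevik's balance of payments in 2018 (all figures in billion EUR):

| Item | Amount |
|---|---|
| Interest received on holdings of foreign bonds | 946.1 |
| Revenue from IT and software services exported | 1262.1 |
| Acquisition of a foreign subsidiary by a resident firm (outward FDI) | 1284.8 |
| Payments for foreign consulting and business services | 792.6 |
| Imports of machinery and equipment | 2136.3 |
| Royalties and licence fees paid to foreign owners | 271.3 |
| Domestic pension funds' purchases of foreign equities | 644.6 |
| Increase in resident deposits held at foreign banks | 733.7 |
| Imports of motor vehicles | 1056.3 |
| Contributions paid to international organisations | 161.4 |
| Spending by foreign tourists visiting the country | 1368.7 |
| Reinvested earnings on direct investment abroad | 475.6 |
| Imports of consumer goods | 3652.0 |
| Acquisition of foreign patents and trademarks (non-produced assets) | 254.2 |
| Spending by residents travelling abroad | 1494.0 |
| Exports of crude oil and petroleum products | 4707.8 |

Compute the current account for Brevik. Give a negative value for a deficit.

-803.6

Goods: -3652.0 - 2136.3 - 1056.3 + 4707.8 = -2136.8
Services: -271.3 - 792.6 + 1262.1 - 1494.0 + 1368.7 = 72.9
Primary income: 475.6 + 946.1 = 1421.7
Secondary income: -161.4
Current account = (-2136.8) + 72.9 + 1421.7 + (-161.4) = -803.6
(Excluded from the current account — financial account: acquisition of a foreign subsidiary by a resident firm (outward FDI) 1284.8, domestic pension funds' purchases of foreign equities 644.6, increase in resident deposits held at foreign banks 733.7; capital account: acquisition of foreign patents and trademarks (non-produced assets) 254.2.)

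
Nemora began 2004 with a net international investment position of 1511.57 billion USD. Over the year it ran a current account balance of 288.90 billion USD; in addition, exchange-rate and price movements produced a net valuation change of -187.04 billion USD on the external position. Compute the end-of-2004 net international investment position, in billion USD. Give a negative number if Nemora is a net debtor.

Change in NIIP = current account + net valuation change = 288.90 + (-187.04) = 101.86
End-of-year NIIP = 1511.57 + 101.86 = 1613.43

1613.43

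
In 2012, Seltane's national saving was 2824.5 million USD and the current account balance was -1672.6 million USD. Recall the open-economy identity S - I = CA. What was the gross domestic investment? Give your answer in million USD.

S - I = CA (net lending to the rest of the world).
I = S - CA = 2824.5 - (-1672.6) = 4497.1

4497.1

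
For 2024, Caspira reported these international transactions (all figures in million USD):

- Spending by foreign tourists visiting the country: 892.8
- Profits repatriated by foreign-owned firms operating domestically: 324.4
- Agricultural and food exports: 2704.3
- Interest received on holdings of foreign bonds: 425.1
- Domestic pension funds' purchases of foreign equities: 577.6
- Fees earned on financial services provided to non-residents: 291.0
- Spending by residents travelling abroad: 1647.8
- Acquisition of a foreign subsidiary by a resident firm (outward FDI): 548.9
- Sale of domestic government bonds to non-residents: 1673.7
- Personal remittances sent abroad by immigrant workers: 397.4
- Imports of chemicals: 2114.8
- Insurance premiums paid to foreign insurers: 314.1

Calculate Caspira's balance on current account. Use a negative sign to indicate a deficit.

-485.3

Goods: -2114.8 + 2704.3 = 589.5
Services: -314.1 + 892.8 + 291.0 - 1647.8 = -778.1
Primary income: 425.1 - 324.4 = 100.7
Secondary income: -397.4
Current account = 589.5 + (-778.1) + 100.7 + (-397.4) = -485.3
(Excluded from the current account — financial account: domestic pension funds' purchases of foreign equities 577.6, acquisition of a foreign subsidiary by a resident firm (outward FDI) 548.9, sale of domestic government bonds to non-residents 1673.7.)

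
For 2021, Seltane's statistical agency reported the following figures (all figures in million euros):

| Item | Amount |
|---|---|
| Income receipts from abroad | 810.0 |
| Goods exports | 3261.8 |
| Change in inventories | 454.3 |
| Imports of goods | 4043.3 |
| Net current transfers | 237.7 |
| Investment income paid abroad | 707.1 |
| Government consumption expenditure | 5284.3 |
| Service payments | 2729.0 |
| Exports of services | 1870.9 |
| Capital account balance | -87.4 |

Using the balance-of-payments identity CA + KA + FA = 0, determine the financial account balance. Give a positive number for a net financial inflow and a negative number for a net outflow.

Goods balance = 3261.8 - 4043.3 = -781.5
Services balance = 1870.9 - 2729.0 = -858.1
Trade balance (goods + services) = -781.5 + (-858.1) = -1639.6
Net primary income = 810.0 - 707.1 = 102.9
Net secondary income = 237.7
Current account = -1639.6 + 102.9 + 237.7 = -1299.0
Financial account = -(-1299.0 + (-87.4)) = 1386.4

1386.4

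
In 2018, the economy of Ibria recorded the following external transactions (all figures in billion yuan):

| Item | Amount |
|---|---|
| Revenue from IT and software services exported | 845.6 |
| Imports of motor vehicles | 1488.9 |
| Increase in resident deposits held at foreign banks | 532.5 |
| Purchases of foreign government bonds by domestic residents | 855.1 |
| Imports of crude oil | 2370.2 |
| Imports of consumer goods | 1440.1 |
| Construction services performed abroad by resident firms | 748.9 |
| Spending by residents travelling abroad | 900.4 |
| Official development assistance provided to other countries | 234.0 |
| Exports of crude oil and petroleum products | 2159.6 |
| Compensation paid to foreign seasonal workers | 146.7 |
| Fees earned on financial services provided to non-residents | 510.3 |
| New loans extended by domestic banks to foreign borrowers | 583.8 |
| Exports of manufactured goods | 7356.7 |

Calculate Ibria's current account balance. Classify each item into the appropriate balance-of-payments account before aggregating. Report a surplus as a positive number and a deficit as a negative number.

Goods: -1488.9 - 1440.1 + 7356.7 - 2370.2 + 2159.6 = 4217.1
Services: -900.4 + 510.3 + 845.6 + 748.9 = 1204.4
Primary income: -146.7
Secondary income: -234.0
Current account = 4217.1 + 1204.4 + (-146.7) + (-234.0) = 5040.8
(Excluded from the current account — financial account: increase in resident deposits held at foreign banks 532.5, purchases of foreign government bonds by domestic residents 855.1, new loans extended by domestic banks to foreign borrowers 583.8.)

5040.8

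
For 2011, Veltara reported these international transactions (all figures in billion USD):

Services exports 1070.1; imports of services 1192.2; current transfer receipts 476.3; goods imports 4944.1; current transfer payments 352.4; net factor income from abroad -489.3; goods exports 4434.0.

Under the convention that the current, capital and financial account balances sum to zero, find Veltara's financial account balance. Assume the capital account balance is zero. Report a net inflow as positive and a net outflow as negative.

997.6

Goods balance = 4434.0 - 4944.1 = -510.1
Services balance = 1070.1 - 1192.2 = -122.1
Trade balance (goods + services) = -510.1 + (-122.1) = -632.2
Net primary income = -489.3
Net secondary income = 476.3 - 352.4 = 123.9
Current account = -632.2 + (-489.3) + 123.9 = -997.6
Financial account = -(-997.6) = 997.6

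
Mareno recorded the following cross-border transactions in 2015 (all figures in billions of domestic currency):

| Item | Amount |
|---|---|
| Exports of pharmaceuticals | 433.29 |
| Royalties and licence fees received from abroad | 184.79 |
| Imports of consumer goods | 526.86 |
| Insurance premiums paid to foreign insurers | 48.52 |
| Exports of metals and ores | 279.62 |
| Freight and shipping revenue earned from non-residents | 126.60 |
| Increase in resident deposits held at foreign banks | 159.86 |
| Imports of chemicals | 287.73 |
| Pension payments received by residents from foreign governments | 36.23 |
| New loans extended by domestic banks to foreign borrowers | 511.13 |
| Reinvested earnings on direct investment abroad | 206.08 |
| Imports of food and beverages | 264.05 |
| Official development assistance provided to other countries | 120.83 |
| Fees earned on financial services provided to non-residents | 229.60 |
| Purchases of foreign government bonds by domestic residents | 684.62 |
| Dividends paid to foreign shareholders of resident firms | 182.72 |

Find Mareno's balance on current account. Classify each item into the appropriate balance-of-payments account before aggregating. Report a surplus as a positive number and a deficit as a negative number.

65.50

Goods: -287.73 + 433.29 - 264.05 - 526.86 + 279.62 = -365.73
Services: -48.52 + 126.60 + 229.60 + 184.79 = 492.47
Primary income: -182.72 + 206.08 = 23.36
Secondary income: 36.23 - 120.83 = -84.60
Current account = (-365.73) + 492.47 + 23.36 + (-84.60) = 65.50
(Excluded from the current account — financial account: increase in resident deposits held at foreign banks 159.86, new loans extended by domestic banks to foreign borrowers 511.13, purchases of foreign government bonds by domestic residents 684.62.)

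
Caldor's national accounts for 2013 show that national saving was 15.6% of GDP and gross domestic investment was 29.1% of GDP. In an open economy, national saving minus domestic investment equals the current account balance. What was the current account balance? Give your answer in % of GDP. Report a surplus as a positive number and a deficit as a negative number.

CA = S - I = 15.6 - 29.1 = -13.5

-13.5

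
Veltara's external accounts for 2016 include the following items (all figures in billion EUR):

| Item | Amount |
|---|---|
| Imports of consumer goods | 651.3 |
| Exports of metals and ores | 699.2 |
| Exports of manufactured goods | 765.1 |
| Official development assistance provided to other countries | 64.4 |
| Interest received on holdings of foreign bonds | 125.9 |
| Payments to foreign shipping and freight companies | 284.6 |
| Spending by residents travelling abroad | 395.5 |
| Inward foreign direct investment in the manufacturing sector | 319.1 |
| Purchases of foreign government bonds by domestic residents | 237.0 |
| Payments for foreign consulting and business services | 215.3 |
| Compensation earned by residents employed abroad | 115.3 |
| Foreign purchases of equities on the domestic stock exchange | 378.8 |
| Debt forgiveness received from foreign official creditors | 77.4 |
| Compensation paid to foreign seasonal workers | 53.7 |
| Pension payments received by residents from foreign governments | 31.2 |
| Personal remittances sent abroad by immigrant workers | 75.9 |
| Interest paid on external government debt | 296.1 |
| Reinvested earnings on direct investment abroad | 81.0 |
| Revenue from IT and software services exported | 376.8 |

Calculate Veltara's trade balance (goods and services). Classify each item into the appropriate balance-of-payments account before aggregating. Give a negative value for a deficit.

294.4

Goods: 699.2 - 651.3 + 765.1 = 813.0
Services: 376.8 - 395.5 - 215.3 - 284.6 = -518.6
Trade balance = 813.0 + (-518.6) = 294.4
(Excluded from the trade balance — secondary income: official development assistance provided to other countries 64.4, pension payments received by residents from foreign governments 31.2, personal remittances sent abroad by immigrant workers 75.9; primary income: interest received on holdings of foreign bonds 125.9, compensation earned by residents employed abroad 115.3, compensation paid to foreign seasonal workers 53.7, interest paid on external government debt 296.1, reinvested earnings on direct investment abroad 81.0; financial account: inward foreign direct investment in the manufacturing sector 319.1, purchases of foreign government bonds by domestic residents 237.0, foreign purchases of equities on the domestic stock exchange 378.8; capital account: debt forgiveness received from foreign official creditors 77.4.)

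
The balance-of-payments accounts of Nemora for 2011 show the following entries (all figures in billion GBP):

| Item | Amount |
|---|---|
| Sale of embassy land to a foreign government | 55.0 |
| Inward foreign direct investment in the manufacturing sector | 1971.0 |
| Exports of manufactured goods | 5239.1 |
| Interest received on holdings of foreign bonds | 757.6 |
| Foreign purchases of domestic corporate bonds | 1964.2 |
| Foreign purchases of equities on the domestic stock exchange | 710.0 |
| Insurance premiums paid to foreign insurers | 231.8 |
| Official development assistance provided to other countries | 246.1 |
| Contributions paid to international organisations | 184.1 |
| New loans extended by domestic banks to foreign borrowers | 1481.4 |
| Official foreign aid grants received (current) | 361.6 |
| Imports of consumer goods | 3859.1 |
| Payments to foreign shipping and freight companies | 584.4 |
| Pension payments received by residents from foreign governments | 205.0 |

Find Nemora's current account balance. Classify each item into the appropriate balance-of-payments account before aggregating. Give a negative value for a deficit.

Goods: -3859.1 + 5239.1 = 1380.0
Services: -584.4 - 231.8 = -816.2
Primary income: 757.6
Secondary income: -184.1 + 205.0 + 361.6 - 246.1 = 136.4
Current account = 1380.0 + (-816.2) + 757.6 + 136.4 = 1457.8
(Excluded from the current account — capital account: sale of embassy land to a foreign government 55.0; financial account: inward foreign direct investment in the manufacturing sector 1971.0, foreign purchases of domestic corporate bonds 1964.2, foreign purchases of equities on the domestic stock exchange 710.0, new loans extended by domestic banks to foreign borrowers 1481.4.)

1457.8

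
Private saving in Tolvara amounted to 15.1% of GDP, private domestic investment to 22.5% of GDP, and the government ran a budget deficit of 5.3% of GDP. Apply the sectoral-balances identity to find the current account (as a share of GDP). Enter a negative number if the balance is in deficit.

By the sectoral-balances identity, CA = (S_private - I) + (T - G).
Private balance = 15.1 - 22.5 = -7.4
Government balance (T - G) = -5.3
CA = -7.4 + (-5.3) = -12.7

-12.7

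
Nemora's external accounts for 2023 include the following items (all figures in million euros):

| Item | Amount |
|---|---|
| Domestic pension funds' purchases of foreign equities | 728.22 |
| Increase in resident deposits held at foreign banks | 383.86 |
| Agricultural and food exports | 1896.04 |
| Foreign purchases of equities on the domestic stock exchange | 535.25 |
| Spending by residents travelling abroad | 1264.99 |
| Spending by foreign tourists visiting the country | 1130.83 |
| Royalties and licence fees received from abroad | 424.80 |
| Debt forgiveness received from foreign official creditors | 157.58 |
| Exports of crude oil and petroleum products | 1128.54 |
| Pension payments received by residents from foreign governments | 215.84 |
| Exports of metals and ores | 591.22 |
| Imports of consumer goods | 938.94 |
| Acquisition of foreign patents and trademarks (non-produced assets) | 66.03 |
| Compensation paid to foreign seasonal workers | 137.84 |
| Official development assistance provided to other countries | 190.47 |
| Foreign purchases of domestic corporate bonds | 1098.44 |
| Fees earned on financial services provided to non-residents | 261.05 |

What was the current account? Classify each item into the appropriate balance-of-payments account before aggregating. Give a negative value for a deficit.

3116.08

Goods: -938.94 + 591.22 + 1896.04 + 1128.54 = 2676.86
Services: 1130.83 + 424.80 - 1264.99 + 261.05 = 551.69
Primary income: -137.84
Secondary income: 215.84 - 190.47 = 25.37
Current account = 2676.86 + 551.69 + (-137.84) + 25.37 = 3116.08
(Excluded from the current account — financial account: domestic pension funds' purchases of foreign equities 728.22, increase in resident deposits held at foreign banks 383.86, foreign purchases of equities on the domestic stock exchange 535.25, foreign purchases of domestic corporate bonds 1098.44; capital account: debt forgiveness received from foreign official creditors 157.58, acquisition of foreign patents and trademarks (non-produced assets) 66.03.)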